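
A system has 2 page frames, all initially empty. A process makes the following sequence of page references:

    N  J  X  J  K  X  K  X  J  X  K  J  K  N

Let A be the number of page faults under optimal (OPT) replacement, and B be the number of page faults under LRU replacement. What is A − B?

-2

Under OPT: F F F . F . . . F . F . . F → 7 faults.
Under LRU: F F F . F F . . F . F F . F → 9 faults.
A − B = 7 − 9 = -2.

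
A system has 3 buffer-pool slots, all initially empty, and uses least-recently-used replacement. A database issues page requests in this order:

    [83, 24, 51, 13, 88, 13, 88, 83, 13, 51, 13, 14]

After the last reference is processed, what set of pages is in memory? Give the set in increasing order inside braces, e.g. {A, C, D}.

83: miss, frames (83)
24: miss, frames (83 24)
51: miss, frames (83 24 51)
13: miss, evict 83, frames (24 51 13)
88: miss, evict 24, frames (51 13 88)
13: hit
88: hit
83: miss, evict 51, frames (13 88 83)
13: hit
51: miss, evict 88, frames (83 13 51)
13: hit
14: miss, evict 83, frames (51 13 14)

{13, 14, 51}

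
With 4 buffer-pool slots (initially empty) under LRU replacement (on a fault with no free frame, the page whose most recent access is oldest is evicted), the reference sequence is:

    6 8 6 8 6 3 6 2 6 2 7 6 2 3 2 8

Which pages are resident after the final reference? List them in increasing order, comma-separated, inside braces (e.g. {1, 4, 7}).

6: fault, frames {6}
8: fault, frames {6,8}
6: hit
8: hit
6: hit
3: fault, frames {8,6,3}
6: hit
2: fault, frames {8,3,6,2}
6: hit
2: hit
7: fault, evict 8, frames {3,6,2,7}
6: hit
2: hit
3: hit
2: hit
8: fault, evict 7, frames {6,3,2,8}

{2, 3, 6, 8}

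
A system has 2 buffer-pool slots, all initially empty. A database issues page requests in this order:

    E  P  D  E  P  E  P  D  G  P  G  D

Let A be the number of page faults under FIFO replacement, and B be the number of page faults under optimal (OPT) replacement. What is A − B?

Under FIFO: F F F F F . . F F F . F → 9 faults.
Under OPT: F F F . F . . F F . . F → 7 faults.
A − B = 9 − 7 = 2.

2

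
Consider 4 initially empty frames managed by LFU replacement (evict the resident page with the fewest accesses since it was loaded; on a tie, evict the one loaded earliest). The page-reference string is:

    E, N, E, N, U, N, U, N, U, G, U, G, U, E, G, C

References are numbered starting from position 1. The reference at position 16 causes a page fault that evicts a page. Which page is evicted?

pos 1: E -> fault, frames (E)
pos 2: N -> fault, frames (E N)
pos 3: E -> hit
pos 4: N -> hit
pos 5: U -> fault, frames (E N U)
pos 6: N -> hit
pos 7: U -> hit
pos 8: N -> hit
pos 9: U -> hit
pos 10: G -> fault, frames (E N U G)
pos 11: U -> hit
pos 12: G -> hit
pos 13: U -> hit
pos 14: E -> hit
pos 15: G -> hit
pos 16: C -> fault, evict E, frames (N U G C)
At position 16, page E is evicted.

E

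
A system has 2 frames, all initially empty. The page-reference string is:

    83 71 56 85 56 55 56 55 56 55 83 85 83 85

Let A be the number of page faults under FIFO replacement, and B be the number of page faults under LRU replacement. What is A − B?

Under FIFO: F F F F . F F . . . F F . . → 8 faults.
Under LRU: F F F F . F . . . . F F . . → 7 faults.
A − B = 8 − 7 = 1.

1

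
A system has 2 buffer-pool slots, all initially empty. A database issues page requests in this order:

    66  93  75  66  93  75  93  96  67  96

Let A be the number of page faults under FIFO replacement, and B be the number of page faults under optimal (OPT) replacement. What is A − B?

Under FIFO: F F F F F F . F F . → 8 faults.
Under OPT: F F F . F . . F F . → 6 faults.
A − B = 8 − 6 = 2.

2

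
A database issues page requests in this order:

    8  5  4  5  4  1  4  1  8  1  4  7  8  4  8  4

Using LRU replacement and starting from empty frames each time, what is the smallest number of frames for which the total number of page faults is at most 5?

f=1: 16 faults
f=2: 9 faults
f=3: 7 faults
f=4: 5 faults
f=5: 5 faults
Smallest f with faults ≤ 5 is 4.

4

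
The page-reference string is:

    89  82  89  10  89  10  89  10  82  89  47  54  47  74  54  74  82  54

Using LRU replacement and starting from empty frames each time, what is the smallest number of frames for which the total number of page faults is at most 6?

5

f=1: 18 faults
f=2: 11 faults
f=3: 7 faults
f=4: 7 faults
f=5: 6 faults
f=6: 6 faults
Smallest f with faults ≤ 6 is 5.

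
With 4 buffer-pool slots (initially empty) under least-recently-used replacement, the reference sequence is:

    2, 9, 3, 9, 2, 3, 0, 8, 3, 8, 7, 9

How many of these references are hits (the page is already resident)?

5

2 -> fault, frames [2]
9 -> fault, frames [2, 9]
3 -> fault, frames [2, 9, 3]
9 -> hit
2 -> hit
3 -> hit
0 -> fault, frames [9, 2, 3, 0]
8 -> fault, evict 9, frames [2, 3, 0, 8]
3 -> hit
8 -> hit
7 -> fault, evict 2, frames [0, 3, 8, 7]
9 -> fault, evict 0, frames [3, 8, 7, 9]
Hits: 5.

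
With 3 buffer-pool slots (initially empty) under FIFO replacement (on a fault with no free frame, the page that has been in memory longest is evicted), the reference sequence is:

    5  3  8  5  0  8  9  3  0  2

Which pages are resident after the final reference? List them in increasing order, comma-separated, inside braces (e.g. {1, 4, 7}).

5: miss, frames (5)
3: miss, frames (5 3)
8: miss, frames (5 3 8)
5: hit
0: miss, evict 5, frames (3 8 0)
8: hit
9: miss, evict 3, frames (8 0 9)
3: miss, evict 8, frames (0 9 3)
0: hit
2: miss, evict 0, frames (9 3 2)

{2, 3, 9}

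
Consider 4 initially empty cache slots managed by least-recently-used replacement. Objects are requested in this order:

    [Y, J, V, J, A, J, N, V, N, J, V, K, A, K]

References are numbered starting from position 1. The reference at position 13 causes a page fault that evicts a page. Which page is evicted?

N

pos 1: Y -> miss, frames [Y]
pos 2: J -> miss, frames [Y, J]
pos 3: V -> miss, frames [Y, J, V]
pos 4: J -> hit
pos 5: A -> miss, frames [Y, V, J, A]
pos 6: J -> hit
pos 7: N -> miss, evict Y, frames [V, A, J, N]
pos 8: V -> hit
pos 9: N -> hit
pos 10: J -> hit
pos 11: V -> hit
pos 12: K -> miss, evict A, frames [N, J, V, K]
pos 13: A -> miss, evict N, frames [J, V, K, A]
At position 13, page N is evicted.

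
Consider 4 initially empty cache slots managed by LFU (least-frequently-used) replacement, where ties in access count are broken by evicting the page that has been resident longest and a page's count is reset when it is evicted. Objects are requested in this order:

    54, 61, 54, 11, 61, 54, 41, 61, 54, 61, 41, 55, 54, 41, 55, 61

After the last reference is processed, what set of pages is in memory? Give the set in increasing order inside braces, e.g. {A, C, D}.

{41, 54, 55, 61}

54 -> fault, frames {54}
61 -> fault, frames {54,61}
54 -> hit
11 -> fault, frames {54,61,11}
61 -> hit
54 -> hit
41 -> fault, frames {54,61,11,41}
61 -> hit
54 -> hit
61 -> hit
41 -> hit
55 -> fault, evict 11, frames {54,61,41,55}
54 -> hit
41 -> hit
55 -> hit
61 -> hit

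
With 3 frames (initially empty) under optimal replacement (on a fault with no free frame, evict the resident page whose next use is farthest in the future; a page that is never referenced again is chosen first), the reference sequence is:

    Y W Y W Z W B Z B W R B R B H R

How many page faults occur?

6

Y → fault, frames (Y)
W → fault, frames (Y W)
Y → hit
W → hit
Z → fault, frames (Y W Z)
W → hit
B → fault, evict Y, frames (W Z B)
Z → hit
B → hit
W → hit
R → fault, evict Z, frames (W B R)
B → hit
R → hit
B → hit
H → fault, evict B, frames (W R H)
R → hit
Page faults: 6.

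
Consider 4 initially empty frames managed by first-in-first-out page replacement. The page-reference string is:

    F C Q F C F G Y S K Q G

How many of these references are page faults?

9

F → miss, frames [F]
C → miss, frames [F, C]
Q → miss, frames [F, C, Q]
F → hit
C → hit
F → hit
G → miss, frames [F, C, Q, G]
Y → miss, evict F, frames [C, Q, G, Y]
S → miss, evict C, frames [Q, G, Y, S]
K → miss, evict Q, frames [G, Y, S, K]
Q → miss, evict G, frames [Y, S, K, Q]
G → miss, evict Y, frames [S, K, Q, G]
Page faults: 9.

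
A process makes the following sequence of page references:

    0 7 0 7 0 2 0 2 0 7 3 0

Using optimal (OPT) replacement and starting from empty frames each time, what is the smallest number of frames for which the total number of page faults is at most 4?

f=1: 12 faults
f=2: 5 faults
f=3: 4 faults
f=4: 4 faults
Smallest f with faults ≤ 4 is 3.

3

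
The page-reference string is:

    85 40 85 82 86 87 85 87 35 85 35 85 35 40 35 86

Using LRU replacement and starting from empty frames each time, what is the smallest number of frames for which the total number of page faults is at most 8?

4

f=1: 16 faults
f=2: 10 faults
f=3: 9 faults
f=4: 8 faults
f=5: 7 faults
f=6: 6 faults
Smallest f with faults ≤ 8 is 4.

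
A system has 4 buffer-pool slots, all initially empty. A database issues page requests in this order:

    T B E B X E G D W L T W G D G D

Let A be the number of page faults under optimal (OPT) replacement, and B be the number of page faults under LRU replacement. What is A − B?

-2

Under OPT: F F F . F . F F F F . . . F . . → 9 faults.
Under LRU: F F F . F . F F F F F . F F . . → 11 faults.
A − B = 9 − 11 = -2.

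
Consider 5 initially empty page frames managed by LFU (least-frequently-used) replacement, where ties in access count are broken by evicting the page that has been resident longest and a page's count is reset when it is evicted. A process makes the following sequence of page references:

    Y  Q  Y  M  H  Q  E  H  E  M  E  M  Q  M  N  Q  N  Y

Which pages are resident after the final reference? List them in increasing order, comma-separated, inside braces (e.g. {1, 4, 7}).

Y: miss, frames (Y)
Q: miss, frames (Y Q)
Y: hit
M: miss, frames (Y Q M)
H: miss, frames (Y Q M H)
Q: hit
E: miss, frames (Y Q M H E)
H: hit
E: hit
M: hit
E: hit
M: hit
Q: hit
M: hit
N: miss, evict Y, frames (Q M H E N)
Q: hit
N: hit
Y: miss, evict H, frames (Q M E N Y)

{E, M, N, Q, Y}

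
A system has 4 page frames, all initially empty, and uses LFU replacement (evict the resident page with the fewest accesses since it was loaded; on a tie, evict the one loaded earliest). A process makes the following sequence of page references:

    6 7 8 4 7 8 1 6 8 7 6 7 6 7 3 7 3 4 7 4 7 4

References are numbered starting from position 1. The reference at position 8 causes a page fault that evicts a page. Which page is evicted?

4

pos 1: 6 → fault, frames [6]
pos 2: 7 → fault, frames [6, 7]
pos 3: 8 → fault, frames [6, 7, 8]
pos 4: 4 → fault, frames [6, 7, 8, 4]
pos 5: 7 → hit
pos 6: 8 → hit
pos 7: 1 → fault, evict 6, frames [7, 8, 4, 1]
pos 8: 6 → fault, evict 4, frames [7, 8, 1, 6]
At position 8, page 4 is evicted.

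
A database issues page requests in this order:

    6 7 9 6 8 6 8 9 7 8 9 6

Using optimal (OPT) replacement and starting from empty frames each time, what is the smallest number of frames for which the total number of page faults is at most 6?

f=1: 12 faults
f=2: 8 faults
f=3: 6 faults
f=4: 4 faults
Smallest f with faults ≤ 6 is 3.

3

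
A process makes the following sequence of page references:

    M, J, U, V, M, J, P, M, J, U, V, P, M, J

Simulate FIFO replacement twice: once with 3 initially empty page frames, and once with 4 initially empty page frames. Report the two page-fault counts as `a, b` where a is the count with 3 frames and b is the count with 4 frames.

11, 12

3 frames: F F F F F F F . . F F . F F → 11 faults.
4 frames: F F F F . . F F F F F F F F → 12 faults.
12 > 11: adding a frame increased faults — Belady's anomaly.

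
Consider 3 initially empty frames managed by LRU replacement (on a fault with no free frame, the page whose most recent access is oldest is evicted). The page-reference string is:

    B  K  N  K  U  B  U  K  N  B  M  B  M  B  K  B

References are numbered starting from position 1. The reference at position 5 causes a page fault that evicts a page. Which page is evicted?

B

pos 1: B -> miss, frames {B}
pos 2: K -> miss, frames {B,K}
pos 3: N -> miss, frames {B,K,N}
pos 4: K -> hit
pos 5: U -> miss, evict B, frames {N,K,U}
At position 5, page B is evicted.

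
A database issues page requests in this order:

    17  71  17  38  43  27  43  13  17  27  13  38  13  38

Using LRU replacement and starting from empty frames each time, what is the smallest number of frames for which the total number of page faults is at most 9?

f=1: 14 faults
f=2: 10 faults
f=3: 9 faults
f=4: 8 faults
f=5: 6 faults
f=6: 6 faults
Smallest f with faults ≤ 9 is 3.

3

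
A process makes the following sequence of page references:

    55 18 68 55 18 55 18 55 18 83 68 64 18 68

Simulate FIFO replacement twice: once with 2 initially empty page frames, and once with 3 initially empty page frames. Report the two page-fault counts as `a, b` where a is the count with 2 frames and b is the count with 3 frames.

10, 7

2 frames: F F F F F . . . . F F F F F → 10 faults.
3 frames: F F F . . . . . . F . F F F → 7 faults.
7 < 10: adding a frame reduced faults, as is typical.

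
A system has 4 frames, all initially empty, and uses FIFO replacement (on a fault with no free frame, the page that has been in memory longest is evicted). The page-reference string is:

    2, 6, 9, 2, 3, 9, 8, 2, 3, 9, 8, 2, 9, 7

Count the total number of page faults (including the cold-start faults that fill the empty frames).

2: fault, frames [2]
6: fault, frames [2, 6]
9: fault, frames [2, 6, 9]
2: hit
3: fault, frames [2, 6, 9, 3]
9: hit
8: fault, evict 2, frames [6, 9, 3, 8]
2: fault, evict 6, frames [9, 3, 8, 2]
3: hit
9: hit
8: hit
2: hit
9: hit
7: fault, evict 9, frames [3, 8, 2, 7]
Page faults: 7.

7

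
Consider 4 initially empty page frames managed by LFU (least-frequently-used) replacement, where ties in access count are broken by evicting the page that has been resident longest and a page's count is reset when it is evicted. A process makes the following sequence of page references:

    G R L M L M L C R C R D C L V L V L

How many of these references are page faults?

7

G → fault, frames {G}
R → fault, frames {G,R}
L → fault, frames {G,R,L}
M → fault, frames {G,R,L,M}
L → hit
M → hit
L → hit
C → fault, evict G, frames {R,L,M,C}
R → hit
C → hit
R → hit
D → fault, evict M, frames {R,L,C,D}
C → hit
L → hit
V → fault, evict D, frames {R,L,C,V}
L → hit
V → hit
L → hit
Page faults: 7.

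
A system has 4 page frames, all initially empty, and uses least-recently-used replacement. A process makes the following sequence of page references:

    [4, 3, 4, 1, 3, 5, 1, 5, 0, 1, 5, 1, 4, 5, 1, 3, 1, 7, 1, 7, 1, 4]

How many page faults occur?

9

4 -> fault, frames {4}
3 -> fault, frames {4,3}
4 -> hit
1 -> fault, frames {3,4,1}
3 -> hit
5 -> fault, frames {4,1,3,5}
1 -> hit
5 -> hit
0 -> fault, evict 4, frames {3,1,5,0}
1 -> hit
5 -> hit
1 -> hit
4 -> fault, evict 3, frames {0,5,1,4}
5 -> hit
1 -> hit
3 -> fault, evict 0, frames {4,5,1,3}
1 -> hit
7 -> fault, evict 4, frames {5,3,1,7}
1 -> hit
7 -> hit
1 -> hit
4 -> fault, evict 5, frames {3,7,1,4}
Page faults: 9.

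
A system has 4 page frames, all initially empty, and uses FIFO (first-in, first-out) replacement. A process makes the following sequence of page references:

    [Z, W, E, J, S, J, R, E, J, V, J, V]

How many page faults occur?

7

Z → fault, frames (Z)
W → fault, frames (Z W)
E → fault, frames (Z W E)
J → fault, frames (Z W E J)
S → fault, evict Z, frames (W E J S)
J → hit
R → fault, evict W, frames (E J S R)
E → hit
J → hit
V → fault, evict E, frames (J S R V)
J → hit
V → hit
Page faults: 7.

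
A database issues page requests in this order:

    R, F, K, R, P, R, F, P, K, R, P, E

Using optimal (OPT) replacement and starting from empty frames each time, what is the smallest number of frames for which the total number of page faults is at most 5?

f=1: 12 faults
f=2: 8 faults
f=3: 6 faults
f=4: 5 faults
f=5: 5 faults
Smallest f with faults ≤ 5 is 4.

4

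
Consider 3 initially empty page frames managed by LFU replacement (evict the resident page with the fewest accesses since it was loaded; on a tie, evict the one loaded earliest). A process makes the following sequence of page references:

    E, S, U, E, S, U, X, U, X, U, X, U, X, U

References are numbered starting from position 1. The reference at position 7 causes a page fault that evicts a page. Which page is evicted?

E

pos 1: E → miss, frames [E]
pos 2: S → miss, frames [E, S]
pos 3: U → miss, frames [E, S, U]
pos 4: E → hit
pos 5: S → hit
pos 6: U → hit
pos 7: X → miss, evict E, frames [S, U, X]
At position 7, page E is evicted.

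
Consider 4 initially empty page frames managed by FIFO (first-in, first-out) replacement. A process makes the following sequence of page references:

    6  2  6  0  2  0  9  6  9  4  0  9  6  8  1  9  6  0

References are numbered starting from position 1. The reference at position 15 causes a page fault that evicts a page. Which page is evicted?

9

pos 1: 6: fault, frames [6]
pos 2: 2: fault, frames [6, 2]
pos 3: 6: hit
pos 4: 0: fault, frames [6, 2, 0]
pos 5: 2: hit
pos 6: 0: hit
pos 7: 9: fault, frames [6, 2, 0, 9]
pos 8: 6: hit
pos 9: 9: hit
pos 10: 4: fault, evict 6, frames [2, 0, 9, 4]
pos 11: 0: hit
pos 12: 9: hit
pos 13: 6: fault, evict 2, frames [0, 9, 4, 6]
pos 14: 8: fault, evict 0, frames [9, 4, 6, 8]
pos 15: 1: fault, evict 9, frames [4, 6, 8, 1]
At position 15, page 9 is evicted.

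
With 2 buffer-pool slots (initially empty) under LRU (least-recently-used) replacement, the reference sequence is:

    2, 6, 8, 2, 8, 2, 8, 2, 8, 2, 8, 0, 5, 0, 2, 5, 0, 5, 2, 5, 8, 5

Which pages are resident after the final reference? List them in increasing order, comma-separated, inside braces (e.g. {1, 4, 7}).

{5, 8}

2 → miss, frames {2}
6 → miss, frames {2,6}
8 → miss, evict 2, frames {6,8}
2 → miss, evict 6, frames {8,2}
8 → hit
2 → hit
8 → hit
2 → hit
8 → hit
2 → hit
8 → hit
0 → miss, evict 2, frames {8,0}
5 → miss, evict 8, frames {0,5}
0 → hit
2 → miss, evict 5, frames {0,2}
5 → miss, evict 0, frames {2,5}
0 → miss, evict 2, frames {5,0}
5 → hit
2 → miss, evict 0, frames {5,2}
5 → hit
8 → miss, evict 2, frames {5,8}
5 → hit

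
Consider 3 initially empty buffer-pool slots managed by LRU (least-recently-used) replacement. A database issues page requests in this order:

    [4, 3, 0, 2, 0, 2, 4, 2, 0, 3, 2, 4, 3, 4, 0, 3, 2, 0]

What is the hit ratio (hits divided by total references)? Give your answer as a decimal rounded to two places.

0.50

4: fault, frames (4)
3: fault, frames (4 3)
0: fault, frames (4 3 0)
2: fault, evict 4, frames (3 0 2)
0: hit
2: hit
4: fault, evict 3, frames (0 2 4)
2: hit
0: hit
3: fault, evict 4, frames (2 0 3)
2: hit
4: fault, evict 0, frames (3 2 4)
3: hit
4: hit
0: fault, evict 2, frames (3 4 0)
3: hit
2: fault, evict 4, frames (0 3 2)
0: hit
Hits: 9 of 18 references → 9/18 = 0.5000.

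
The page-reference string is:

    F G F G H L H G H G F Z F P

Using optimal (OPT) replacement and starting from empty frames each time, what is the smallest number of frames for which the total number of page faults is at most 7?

3

f=1: 14 faults
f=2: 8 faults
f=3: 7 faults
f=4: 6 faults
f=5: 6 faults
f=6: 6 faults
Smallest f with faults ≤ 7 is 3.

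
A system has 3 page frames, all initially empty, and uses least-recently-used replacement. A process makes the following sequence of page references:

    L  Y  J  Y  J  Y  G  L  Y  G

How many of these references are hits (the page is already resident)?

L: miss, frames (L)
Y: miss, frames (L Y)
J: miss, frames (L Y J)
Y: hit
J: hit
Y: hit
G: miss, evict L, frames (J Y G)
L: miss, evict J, frames (Y G L)
Y: hit
G: hit
Hits: 5.

5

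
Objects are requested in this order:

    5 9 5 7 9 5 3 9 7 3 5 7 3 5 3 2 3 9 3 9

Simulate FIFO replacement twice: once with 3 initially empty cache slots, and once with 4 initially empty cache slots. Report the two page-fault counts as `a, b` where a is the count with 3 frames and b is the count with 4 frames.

3 frames: F F . F . . F . . . F . . . . F . F F . → 8 faults.
4 frames: F F . F . . F . . . . . . . . F . . . . → 5 faults.
5 < 8: adding a frame reduced faults, as is typical.

8, 5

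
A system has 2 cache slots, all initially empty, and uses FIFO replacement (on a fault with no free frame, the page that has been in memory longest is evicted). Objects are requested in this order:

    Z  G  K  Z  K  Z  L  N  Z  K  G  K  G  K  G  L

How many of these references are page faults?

10

Z: miss, frames {Z}
G: miss, frames {Z,G}
K: miss, evict Z, frames {G,K}
Z: miss, evict G, frames {K,Z}
K: hit
Z: hit
L: miss, evict K, frames {Z,L}
N: miss, evict Z, frames {L,N}
Z: miss, evict L, frames {N,Z}
K: miss, evict N, frames {Z,K}
G: miss, evict Z, frames {K,G}
K: hit
G: hit
K: hit
G: hit
L: miss, evict K, frames {G,L}
Page faults: 10.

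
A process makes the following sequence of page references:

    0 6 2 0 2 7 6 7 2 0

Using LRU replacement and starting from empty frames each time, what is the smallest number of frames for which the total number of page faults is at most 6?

f=1: 10 faults
f=2: 8 faults
f=3: 6 faults
f=4: 4 faults
Smallest f with faults ≤ 6 is 3.

3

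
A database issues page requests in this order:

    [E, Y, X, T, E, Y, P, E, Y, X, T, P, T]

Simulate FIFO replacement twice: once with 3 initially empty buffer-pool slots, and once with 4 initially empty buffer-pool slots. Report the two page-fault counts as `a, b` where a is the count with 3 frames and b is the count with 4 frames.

3 frames: F F F F F F F . . F F . . → 9 faults.
4 frames: F F F F . . F F F F F F . → 10 faults.
10 > 9: adding a frame increased faults — Belady's anomaly.

9, 10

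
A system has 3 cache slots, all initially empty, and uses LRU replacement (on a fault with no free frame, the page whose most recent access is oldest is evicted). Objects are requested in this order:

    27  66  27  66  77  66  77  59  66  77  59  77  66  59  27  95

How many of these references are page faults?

6

27: miss, frames [27]
66: miss, frames [27, 66]
27: hit
66: hit
77: miss, frames [27, 66, 77]
66: hit
77: hit
59: miss, evict 27, frames [66, 77, 59]
66: hit
77: hit
59: hit
77: hit
66: hit
59: hit
27: miss, evict 77, frames [66, 59, 27]
95: miss, evict 66, frames [59, 27, 95]
Page faults: 6.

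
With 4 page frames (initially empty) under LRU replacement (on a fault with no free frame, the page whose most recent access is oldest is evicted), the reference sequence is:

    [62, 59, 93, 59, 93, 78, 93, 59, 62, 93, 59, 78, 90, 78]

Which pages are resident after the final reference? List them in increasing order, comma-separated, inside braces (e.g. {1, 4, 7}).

62: fault, frames {62}
59: fault, frames {62,59}
93: fault, frames {62,59,93}
59: hit
93: hit
78: fault, frames {62,59,93,78}
93: hit
59: hit
62: hit
93: hit
59: hit
78: hit
90: fault, evict 62, frames {93,59,78,90}
78: hit

{59, 78, 90, 93}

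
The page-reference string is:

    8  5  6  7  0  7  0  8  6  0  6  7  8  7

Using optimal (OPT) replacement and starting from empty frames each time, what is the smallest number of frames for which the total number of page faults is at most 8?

f=1: 14 faults
f=2: 9 faults
f=3: 7 faults
f=4: 5 faults
f=5: 5 faults
Smallest f with faults ≤ 8 is 3.

3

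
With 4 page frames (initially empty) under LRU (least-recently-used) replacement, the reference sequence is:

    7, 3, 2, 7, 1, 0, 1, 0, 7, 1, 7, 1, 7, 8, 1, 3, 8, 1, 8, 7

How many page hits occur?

7 → fault, frames (7)
3 → fault, frames (7 3)
2 → fault, frames (7 3 2)
7 → hit
1 → fault, frames (3 2 7 1)
0 → fault, evict 3, frames (2 7 1 0)
1 → hit
0 → hit
7 → hit
1 → hit
7 → hit
1 → hit
7 → hit
8 → fault, evict 2, frames (0 1 7 8)
1 → hit
3 → fault, evict 0, frames (7 8 1 3)
8 → hit
1 → hit
8 → hit
7 → hit
Hits: 13.

13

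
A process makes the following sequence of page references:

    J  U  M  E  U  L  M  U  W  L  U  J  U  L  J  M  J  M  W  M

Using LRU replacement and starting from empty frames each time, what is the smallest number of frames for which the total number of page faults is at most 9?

f=1: 20 faults
f=2: 16 faults
f=3: 11 faults
f=4: 9 faults
f=5: 7 faults
f=6: 6 faults
Smallest f with faults ≤ 9 is 4.

4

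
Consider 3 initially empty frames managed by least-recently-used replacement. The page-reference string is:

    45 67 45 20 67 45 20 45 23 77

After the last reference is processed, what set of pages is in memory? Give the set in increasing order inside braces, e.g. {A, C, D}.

45 → fault, frames {45}
67 → fault, frames {45,67}
45 → hit
20 → fault, frames {67,45,20}
67 → hit
45 → hit
20 → hit
45 → hit
23 → fault, evict 67, frames {20,45,23}
77 → fault, evict 20, frames {45,23,77}

{23, 45, 77}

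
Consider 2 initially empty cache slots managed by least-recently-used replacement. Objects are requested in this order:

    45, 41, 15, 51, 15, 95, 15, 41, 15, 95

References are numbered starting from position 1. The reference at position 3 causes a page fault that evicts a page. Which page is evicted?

pos 1: 45 -> miss, frames (45)
pos 2: 41 -> miss, frames (45 41)
pos 3: 15 -> miss, evict 45, frames (41 15)
At position 3, page 45 is evicted.

45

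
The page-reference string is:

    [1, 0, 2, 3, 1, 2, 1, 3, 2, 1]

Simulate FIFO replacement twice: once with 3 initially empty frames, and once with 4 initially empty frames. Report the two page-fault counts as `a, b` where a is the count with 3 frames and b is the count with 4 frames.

5, 4

3 frames: F F F F F . . . . . → 5 faults.
4 frames: F F F F . . . . . . → 4 faults.
4 < 5: adding a frame reduced faults, as is typical.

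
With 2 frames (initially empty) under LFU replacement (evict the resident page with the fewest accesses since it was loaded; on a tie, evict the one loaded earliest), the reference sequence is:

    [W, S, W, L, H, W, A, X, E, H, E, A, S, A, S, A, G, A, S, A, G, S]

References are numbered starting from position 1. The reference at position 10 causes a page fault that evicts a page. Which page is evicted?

pos 1: W → miss, frames [W]
pos 2: S → miss, frames [W, S]
pos 3: W → hit
pos 4: L → miss, evict S, frames [W, L]
pos 5: H → miss, evict L, frames [W, H]
pos 6: W → hit
pos 7: A → miss, evict H, frames [W, A]
pos 8: X → miss, evict A, frames [W, X]
pos 9: E → miss, evict X, frames [W, E]
pos 10: H → miss, evict E, frames [W, H]
At position 10, page E is evicted.

E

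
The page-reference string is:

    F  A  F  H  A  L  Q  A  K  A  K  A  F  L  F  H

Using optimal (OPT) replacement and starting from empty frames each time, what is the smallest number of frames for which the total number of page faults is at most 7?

f=1: 16 faults
f=2: 9 faults
f=3: 8 faults
f=4: 7 faults
f=5: 6 faults
f=6: 6 faults
Smallest f with faults ≤ 7 is 4.

4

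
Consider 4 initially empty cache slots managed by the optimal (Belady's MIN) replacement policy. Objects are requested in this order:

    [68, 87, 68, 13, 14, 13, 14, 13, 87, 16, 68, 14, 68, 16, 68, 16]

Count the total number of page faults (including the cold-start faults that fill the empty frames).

5

68 -> miss, frames (68)
87 -> miss, frames (68 87)
68 -> hit
13 -> miss, frames (68 87 13)
14 -> miss, frames (68 87 13 14)
13 -> hit
14 -> hit
13 -> hit
87 -> hit
16 -> miss, evict 13, frames (68 87 14 16)
68 -> hit
14 -> hit
68 -> hit
16 -> hit
68 -> hit
16 -> hit
Page faults: 5.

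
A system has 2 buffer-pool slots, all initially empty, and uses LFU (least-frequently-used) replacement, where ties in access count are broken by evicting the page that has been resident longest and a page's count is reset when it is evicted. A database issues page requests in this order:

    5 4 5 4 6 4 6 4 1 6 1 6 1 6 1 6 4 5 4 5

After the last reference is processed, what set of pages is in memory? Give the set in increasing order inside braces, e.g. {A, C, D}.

{4, 5}

5: miss, frames (5)
4: miss, frames (5 4)
5: hit
4: hit
6: miss, evict 5, frames (4 6)
4: hit
6: hit
4: hit
1: miss, evict 6, frames (4 1)
6: miss, evict 1, frames (4 6)
1: miss, evict 6, frames (4 1)
6: miss, evict 1, frames (4 6)
1: miss, evict 6, frames (4 1)
6: miss, evict 1, frames (4 6)
1: miss, evict 6, frames (4 1)
6: miss, evict 1, frames (4 6)
4: hit
5: miss, evict 6, frames (4 5)
4: hit
5: hit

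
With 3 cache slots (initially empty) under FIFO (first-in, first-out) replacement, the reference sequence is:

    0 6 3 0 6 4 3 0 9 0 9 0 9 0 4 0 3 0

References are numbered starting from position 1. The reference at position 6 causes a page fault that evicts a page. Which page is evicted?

0

pos 1: 0 -> fault, frames (0)
pos 2: 6 -> fault, frames (0 6)
pos 3: 3 -> fault, frames (0 6 3)
pos 4: 0 -> hit
pos 5: 6 -> hit
pos 6: 4 -> fault, evict 0, frames (6 3 4)
At position 6, page 0 is evicted.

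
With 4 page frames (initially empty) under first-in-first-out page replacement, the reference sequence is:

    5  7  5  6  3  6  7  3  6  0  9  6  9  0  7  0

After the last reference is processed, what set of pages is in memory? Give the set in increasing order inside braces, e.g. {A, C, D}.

{0, 3, 7, 9}

5: miss, frames {5}
7: miss, frames {5,7}
5: hit
6: miss, frames {5,7,6}
3: miss, frames {5,7,6,3}
6: hit
7: hit
3: hit
6: hit
0: miss, evict 5, frames {7,6,3,0}
9: miss, evict 7, frames {6,3,0,9}
6: hit
9: hit
0: hit
7: miss, evict 6, frames {3,0,9,7}
0: hit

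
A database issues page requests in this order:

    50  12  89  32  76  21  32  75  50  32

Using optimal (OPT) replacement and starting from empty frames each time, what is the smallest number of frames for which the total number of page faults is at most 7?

3

f=1: 10 faults
f=2: 8 faults
f=3: 7 faults
f=4: 7 faults
f=5: 7 faults
f=6: 7 faults
f=7: 7 faults
Smallest f with faults ≤ 7 is 3.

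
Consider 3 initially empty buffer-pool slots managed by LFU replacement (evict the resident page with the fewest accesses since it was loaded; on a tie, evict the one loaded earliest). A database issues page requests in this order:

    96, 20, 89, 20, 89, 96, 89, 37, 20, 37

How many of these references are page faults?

96 → fault, frames (96)
20 → fault, frames (96 20)
89 → fault, frames (96 20 89)
20 → hit
89 → hit
96 → hit
89 → hit
37 → fault, evict 96, frames (20 89 37)
20 → hit
37 → hit
Page faults: 4.

4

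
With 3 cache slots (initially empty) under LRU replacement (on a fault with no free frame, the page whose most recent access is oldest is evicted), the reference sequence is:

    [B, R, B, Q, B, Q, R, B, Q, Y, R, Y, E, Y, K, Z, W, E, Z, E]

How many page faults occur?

10

B → miss, frames [B]
R → miss, frames [B, R]
B → hit
Q → miss, frames [R, B, Q]
B → hit
Q → hit
R → hit
B → hit
Q → hit
Y → miss, evict R, frames [B, Q, Y]
R → miss, evict B, frames [Q, Y, R]
Y → hit
E → miss, evict Q, frames [R, Y, E]
Y → hit
K → miss, evict R, frames [E, Y, K]
Z → miss, evict E, frames [Y, K, Z]
W → miss, evict Y, frames [K, Z, W]
E → miss, evict K, frames [Z, W, E]
Z → hit
E → hit
Page faults: 10.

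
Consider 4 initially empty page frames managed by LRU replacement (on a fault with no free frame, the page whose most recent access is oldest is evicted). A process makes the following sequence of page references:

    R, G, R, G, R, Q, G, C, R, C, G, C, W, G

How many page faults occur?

5

R → miss, frames [R]
G → miss, frames [R, G]
R → hit
G → hit
R → hit
Q → miss, frames [G, R, Q]
G → hit
C → miss, frames [R, Q, G, C]
R → hit
C → hit
G → hit
C → hit
W → miss, evict Q, frames [R, G, C, W]
G → hit
Page faults: 5.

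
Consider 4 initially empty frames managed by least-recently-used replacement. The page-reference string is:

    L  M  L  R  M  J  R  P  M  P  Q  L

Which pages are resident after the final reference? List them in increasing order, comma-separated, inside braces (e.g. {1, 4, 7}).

L -> fault, frames [L]
M -> fault, frames [L, M]
L -> hit
R -> fault, frames [M, L, R]
M -> hit
J -> fault, frames [L, R, M, J]
R -> hit
P -> fault, evict L, frames [M, J, R, P]
M -> hit
P -> hit
Q -> fault, evict J, frames [R, M, P, Q]
L -> fault, evict R, frames [M, P, Q, L]

{L, M, P, Q}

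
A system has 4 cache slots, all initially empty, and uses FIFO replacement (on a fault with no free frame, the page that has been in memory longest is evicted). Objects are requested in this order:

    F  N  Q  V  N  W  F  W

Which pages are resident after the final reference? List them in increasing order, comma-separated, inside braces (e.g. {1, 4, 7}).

F -> fault, frames (F)
N -> fault, frames (F N)
Q -> fault, frames (F N Q)
V -> fault, frames (F N Q V)
N -> hit
W -> fault, evict F, frames (N Q V W)
F -> fault, evict N, frames (Q V W F)
W -> hit

{F, Q, V, W}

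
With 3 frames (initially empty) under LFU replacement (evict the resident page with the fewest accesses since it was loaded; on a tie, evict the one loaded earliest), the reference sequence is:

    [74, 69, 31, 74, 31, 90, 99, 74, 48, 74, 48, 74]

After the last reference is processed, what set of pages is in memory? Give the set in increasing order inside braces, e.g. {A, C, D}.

{31, 48, 74}

74 → miss, frames (74)
69 → miss, frames (74 69)
31 → miss, frames (74 69 31)
74 → hit
31 → hit
90 → miss, evict 69, frames (74 31 90)
99 → miss, evict 90, frames (74 31 99)
74 → hit
48 → miss, evict 99, frames (74 31 48)
74 → hit
48 → hit
74 → hit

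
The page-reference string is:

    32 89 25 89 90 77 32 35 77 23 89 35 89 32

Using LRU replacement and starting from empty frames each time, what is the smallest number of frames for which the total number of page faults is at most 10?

4

f=1: 14 faults
f=2: 12 faults
f=3: 11 faults
f=4: 10 faults
f=5: 8 faults
f=6: 7 faults
f=7: 7 faults
Smallest f with faults ≤ 10 is 4.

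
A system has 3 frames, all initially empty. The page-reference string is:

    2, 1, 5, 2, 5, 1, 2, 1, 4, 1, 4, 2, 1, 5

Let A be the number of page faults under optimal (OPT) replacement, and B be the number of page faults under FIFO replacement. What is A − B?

Under OPT: F F F . . . . . F . . . . F → 5 faults.
Under FIFO: F F F . . . . . F . . F F F → 7 faults.
A − B = 5 − 7 = -2.

-2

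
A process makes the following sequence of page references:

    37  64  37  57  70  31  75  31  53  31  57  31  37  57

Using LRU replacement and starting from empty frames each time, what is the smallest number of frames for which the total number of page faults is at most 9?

3

f=1: 14 faults
f=2: 10 faults
f=3: 9 faults
f=4: 9 faults
f=5: 8 faults
f=6: 7 faults
f=7: 7 faults
Smallest f with faults ≤ 9 is 3.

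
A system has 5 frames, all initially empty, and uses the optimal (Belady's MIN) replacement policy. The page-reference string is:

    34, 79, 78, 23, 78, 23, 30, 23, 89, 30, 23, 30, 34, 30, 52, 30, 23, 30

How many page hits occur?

34: miss, frames (34)
79: miss, frames (34 79)
78: miss, frames (34 79 78)
23: miss, frames (34 79 78 23)
78: hit
23: hit
30: miss, frames (34 79 78 23 30)
23: hit
89: miss, evict 78, frames (34 79 23 30 89)
30: hit
23: hit
30: hit
34: hit
30: hit
52: miss, evict 89, frames (34 79 23 30 52)
30: hit
23: hit
30: hit
Hits: 11.

11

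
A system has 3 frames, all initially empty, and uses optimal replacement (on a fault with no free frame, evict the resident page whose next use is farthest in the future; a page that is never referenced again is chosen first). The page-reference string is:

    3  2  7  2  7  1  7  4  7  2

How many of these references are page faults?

5

3: fault, frames [3]
2: fault, frames [3, 2]
7: fault, frames [3, 2, 7]
2: hit
7: hit
1: fault, evict 3, frames [2, 7, 1]
7: hit
4: fault, evict 1, frames [2, 7, 4]
7: hit
2: hit
Page faults: 5.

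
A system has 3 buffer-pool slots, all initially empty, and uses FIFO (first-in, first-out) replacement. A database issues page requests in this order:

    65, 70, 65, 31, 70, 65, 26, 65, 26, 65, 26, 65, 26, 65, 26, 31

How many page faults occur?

65 → miss, frames {65}
70 → miss, frames {65,70}
65 → hit
31 → miss, frames {65,70,31}
70 → hit
65 → hit
26 → miss, evict 65, frames {70,31,26}
65 → miss, evict 70, frames {31,26,65}
26 → hit
65 → hit
26 → hit
65 → hit
26 → hit
65 → hit
26 → hit
31 → hit
Page faults: 5.

5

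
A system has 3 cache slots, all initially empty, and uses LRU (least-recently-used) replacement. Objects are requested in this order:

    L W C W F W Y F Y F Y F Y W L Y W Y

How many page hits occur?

12

L: miss, frames [L]
W: miss, frames [L, W]
C: miss, frames [L, W, C]
W: hit
F: miss, evict L, frames [C, W, F]
W: hit
Y: miss, evict C, frames [F, W, Y]
F: hit
Y: hit
F: hit
Y: hit
F: hit
Y: hit
W: hit
L: miss, evict F, frames [Y, W, L]
Y: hit
W: hit
Y: hit
Hits: 12.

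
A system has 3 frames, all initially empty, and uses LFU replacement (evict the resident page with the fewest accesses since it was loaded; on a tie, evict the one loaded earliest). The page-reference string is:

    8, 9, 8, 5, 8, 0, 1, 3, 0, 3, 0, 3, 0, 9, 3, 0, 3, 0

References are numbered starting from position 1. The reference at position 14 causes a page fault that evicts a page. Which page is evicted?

pos 1: 8: fault, frames [8]
pos 2: 9: fault, frames [8, 9]
pos 3: 8: hit
pos 4: 5: fault, frames [8, 9, 5]
pos 5: 8: hit
pos 6: 0: fault, evict 9, frames [8, 5, 0]
pos 7: 1: fault, evict 5, frames [8, 0, 1]
pos 8: 3: fault, evict 0, frames [8, 1, 3]
pos 9: 0: fault, evict 1, frames [8, 3, 0]
pos 10: 3: hit
pos 11: 0: hit
pos 12: 3: hit
pos 13: 0: hit
pos 14: 9: fault, evict 8, frames [3, 0, 9]
At position 14, page 8 is evicted.

8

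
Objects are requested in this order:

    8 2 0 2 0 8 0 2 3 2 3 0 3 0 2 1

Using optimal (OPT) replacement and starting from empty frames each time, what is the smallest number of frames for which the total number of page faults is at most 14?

2

f=1: 16 faults
f=2: 9 faults
f=3: 5 faults
f=4: 5 faults
f=5: 5 faults
Smallest f with faults ≤ 14 is 2.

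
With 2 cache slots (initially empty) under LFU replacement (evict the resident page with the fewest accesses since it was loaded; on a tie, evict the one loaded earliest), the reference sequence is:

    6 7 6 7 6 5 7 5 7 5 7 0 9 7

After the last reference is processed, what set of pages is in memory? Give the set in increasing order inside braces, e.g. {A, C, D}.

{6, 7}

6 → miss, frames {6}
7 → miss, frames {6,7}
6 → hit
7 → hit
6 → hit
5 → miss, evict 7, frames {6,5}
7 → miss, evict 5, frames {6,7}
5 → miss, evict 7, frames {6,5}
7 → miss, evict 5, frames {6,7}
5 → miss, evict 7, frames {6,5}
7 → miss, evict 5, frames {6,7}
0 → miss, evict 7, frames {6,0}
9 → miss, evict 0, frames {6,9}
7 → miss, evict 9, frames {6,7}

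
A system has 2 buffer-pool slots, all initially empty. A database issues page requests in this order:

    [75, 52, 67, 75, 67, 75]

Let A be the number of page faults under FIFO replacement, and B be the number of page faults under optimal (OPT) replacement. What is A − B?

1

Under FIFO: F F F F . . → 4 faults.
Under OPT: F F F . . . → 3 faults.
A − B = 4 − 3 = 1.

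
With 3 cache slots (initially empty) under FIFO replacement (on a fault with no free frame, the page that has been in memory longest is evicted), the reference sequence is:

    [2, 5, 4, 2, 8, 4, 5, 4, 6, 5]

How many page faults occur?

2: miss, frames {2}
5: miss, frames {2,5}
4: miss, frames {2,5,4}
2: hit
8: miss, evict 2, frames {5,4,8}
4: hit
5: hit
4: hit
6: miss, evict 5, frames {4,8,6}
5: miss, evict 4, frames {8,6,5}
Page faults: 6.

6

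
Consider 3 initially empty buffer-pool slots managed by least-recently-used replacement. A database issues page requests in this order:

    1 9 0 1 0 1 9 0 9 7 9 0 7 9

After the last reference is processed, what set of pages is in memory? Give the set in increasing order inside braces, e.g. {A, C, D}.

{0, 7, 9}

1: miss, frames [1]
9: miss, frames [1, 9]
0: miss, frames [1, 9, 0]
1: hit
0: hit
1: hit
9: hit
0: hit
9: hit
7: miss, evict 1, frames [0, 9, 7]
9: hit
0: hit
7: hit
9: hit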